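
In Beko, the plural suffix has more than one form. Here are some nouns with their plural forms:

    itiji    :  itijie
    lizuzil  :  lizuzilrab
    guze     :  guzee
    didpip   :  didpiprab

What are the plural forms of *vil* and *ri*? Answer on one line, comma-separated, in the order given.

vilrab, rie

Looking at the final sound of each stem: -rab when the stem ends in a consonant (*lizuzil*, *didpip*); -e when the stem ends in a vowel (*itiji*, *guze*).
*vil* — final sound /l/ (a consonant) → -rab → *vilrab*.
Since the final sound of *ri* is /i/ (a vowel), it takes -e, giving *rie*.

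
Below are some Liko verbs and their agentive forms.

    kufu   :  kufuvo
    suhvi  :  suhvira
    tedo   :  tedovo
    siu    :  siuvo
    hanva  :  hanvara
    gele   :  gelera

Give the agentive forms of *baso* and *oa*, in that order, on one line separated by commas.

Looking at the last vowel of each stem: -vo when the last vowel of the stem is a rounded vowel (*kufu*, *tedo*, *siu*); -ra when the last vowel of the stem is an unrounded vowel (*suhvi*, *hanva*, *gele*).
Since the last vowel of *baso* is /o/ (a rounded vowel), it takes -vo, giving *basovo*.
*oa*: last vowel = /a/, an unrounded vowel → -ra → *oara*.

basovo, oara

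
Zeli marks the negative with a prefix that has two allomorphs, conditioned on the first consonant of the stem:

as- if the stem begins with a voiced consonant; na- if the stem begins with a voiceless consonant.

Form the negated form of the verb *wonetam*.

The first consonant of *wonetam* is /w/, which is voiced, so the prefix is as-, giving *aswonetam*.

aswonetam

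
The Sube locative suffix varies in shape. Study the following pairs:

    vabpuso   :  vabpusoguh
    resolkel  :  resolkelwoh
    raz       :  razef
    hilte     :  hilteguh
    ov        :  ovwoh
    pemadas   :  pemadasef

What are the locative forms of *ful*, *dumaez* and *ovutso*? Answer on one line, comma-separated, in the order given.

fulwoh, dumaezef, ovutsoguh

The suffix is conditioned by the final sound: -ef when the stem ends in a sibilant (*raz*, *pemadas*); -woh when the stem ends in a non-sibilant consonant (*resolkel*, *ov*); -guh when the stem ends in a vowel (*vabpuso*, *hilte*).
*ful*: final sound = /l/, a non-sibilant consonant → -woh → *fulwoh*.
Since the final sound of *dumaez* is /z/ (a sibilant), it takes -ef, giving *dumaezef*.
Since the final sound of *ovutso* is /o/ (a vowel), it takes -guh, giving *ovutsoguh*.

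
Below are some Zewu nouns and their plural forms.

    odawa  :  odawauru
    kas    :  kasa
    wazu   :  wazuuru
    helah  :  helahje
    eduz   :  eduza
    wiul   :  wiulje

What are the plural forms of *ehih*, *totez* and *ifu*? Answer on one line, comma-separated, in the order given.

The alternation tracks the final sound of the stem — -a when the stem ends in a sibilant (*kas*, *eduz*); -je when the stem ends in a non-sibilant consonant (*helah*, *wiul*); -uru when the stem ends in a vowel (*odawa*, *wazu*).
The final sound of *ehih* is /h/, which is a non-sibilant consonant, so the suffix is -je, giving *ehihje*.
*totez*: final sound = /z/, a sibilant → -a → *toteza*.
Since the final sound of *ifu* is /u/ (a vowel), it takes -uru, giving *ifuuru*.

ehihje, toteza, ifuuru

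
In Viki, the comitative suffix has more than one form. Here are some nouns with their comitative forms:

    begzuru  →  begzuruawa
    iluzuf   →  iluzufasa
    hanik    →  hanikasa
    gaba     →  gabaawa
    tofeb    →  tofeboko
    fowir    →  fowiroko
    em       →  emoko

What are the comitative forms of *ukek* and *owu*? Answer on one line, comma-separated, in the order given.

ukekasa, owuawa

The pattern is voicing of the final sound: -asa when the stem ends in a voiceless consonant (*iluzuf*, *hanik*); -oko when the stem ends in a voiced consonant (*tofeb*, *fowir*, *em*); -awa when the stem ends in a vowel (*begzuru*, *gaba*).
Since the final sound of *ukek* is /k/ (a voiceless consonant), it takes -asa, giving *ukekasa*.
*owu* — final sound /u/ (a vowel) → -awa → *owuawa*.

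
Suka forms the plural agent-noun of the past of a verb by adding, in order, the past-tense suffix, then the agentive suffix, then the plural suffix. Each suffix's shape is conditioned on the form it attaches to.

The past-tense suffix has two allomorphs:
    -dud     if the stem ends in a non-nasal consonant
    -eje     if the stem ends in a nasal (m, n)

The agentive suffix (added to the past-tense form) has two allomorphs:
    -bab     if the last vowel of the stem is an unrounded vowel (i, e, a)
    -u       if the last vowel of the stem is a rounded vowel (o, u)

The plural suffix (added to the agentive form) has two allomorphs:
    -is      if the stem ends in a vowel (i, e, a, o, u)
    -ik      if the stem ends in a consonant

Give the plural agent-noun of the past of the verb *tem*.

*tem*: final consonant = /m/, a nasal → -eje → *temeje*.
Since the last vowel of the past-tense form *temeje* is /e/ (an unrounded vowel), it takes -bab, giving *temejebab*.
The final sound of the agentive form *temejebab* is /b/, which is a consonant, so the plural suffix is -ik, giving *temejebabik*.

temejebabik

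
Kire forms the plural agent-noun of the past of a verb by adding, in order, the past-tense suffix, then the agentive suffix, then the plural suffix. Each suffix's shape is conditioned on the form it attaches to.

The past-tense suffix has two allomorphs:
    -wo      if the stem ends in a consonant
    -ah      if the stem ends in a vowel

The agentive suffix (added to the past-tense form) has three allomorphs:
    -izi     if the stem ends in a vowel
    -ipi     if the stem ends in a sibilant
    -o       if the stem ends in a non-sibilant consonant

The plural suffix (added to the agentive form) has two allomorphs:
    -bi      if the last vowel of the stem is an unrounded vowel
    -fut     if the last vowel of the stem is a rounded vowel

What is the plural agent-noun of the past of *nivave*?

nivaveahofut

*nivave* — final sound /e/ (a vowel) → -ah → *nivaveah*.
The final sound of the past-tense form *nivaveah* is /h/, which is a non-sibilant consonant, so the agentive suffix is -o, giving *nivaveaho*.
The agentive form *nivaveaho*: last vowel = /o/, a rounded vowel → -fut → *nivaveahofut*.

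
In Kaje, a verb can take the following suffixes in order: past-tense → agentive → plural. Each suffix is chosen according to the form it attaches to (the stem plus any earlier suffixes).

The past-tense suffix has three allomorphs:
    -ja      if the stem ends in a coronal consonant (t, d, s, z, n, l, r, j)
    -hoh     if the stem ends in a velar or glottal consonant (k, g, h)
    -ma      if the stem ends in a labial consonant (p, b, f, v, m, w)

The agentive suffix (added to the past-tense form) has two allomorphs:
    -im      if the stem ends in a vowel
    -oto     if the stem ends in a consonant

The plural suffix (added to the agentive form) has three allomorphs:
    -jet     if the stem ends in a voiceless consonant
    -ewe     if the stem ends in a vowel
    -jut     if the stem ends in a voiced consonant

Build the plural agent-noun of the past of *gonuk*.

gonukhohotoewe

The final consonant of *gonuk* is /k/, which is velar/glottal, so the past-tense suffix is -hoh, giving *gonukhoh*.
The past-tense form *gonukhoh* — final sound /h/ (a consonant) → -oto → *gonukhohoto*.
The agentive form *gonukhohoto*: final sound = /o/, a vowel → -ewe → *gonukhohotoewe*.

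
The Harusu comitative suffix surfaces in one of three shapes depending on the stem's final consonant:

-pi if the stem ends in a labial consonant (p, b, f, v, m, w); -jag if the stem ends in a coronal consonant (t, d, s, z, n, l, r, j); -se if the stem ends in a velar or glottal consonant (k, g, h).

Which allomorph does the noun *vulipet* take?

-jag

The final consonant of *vulipet* is /t/, which is coronal, so the suffix is -jag.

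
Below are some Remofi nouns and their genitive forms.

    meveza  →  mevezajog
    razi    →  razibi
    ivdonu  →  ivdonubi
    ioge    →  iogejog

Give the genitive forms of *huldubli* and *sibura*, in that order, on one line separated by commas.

huldublibi, siburajog

Looking at the last vowel of each stem: -bi when the last vowel of the stem is a high vowel (*razi*, *ivdonu*); -jog when the last vowel of the stem is a non-high vowel (*meveza*, *ioge*).
*huldubli*: last vowel = /i/, a high vowel → -bi → *huldublibi*.
The last vowel of *sibura* is /a/, which is a non-high vowel, so the suffix is -jog, giving *siburajog*.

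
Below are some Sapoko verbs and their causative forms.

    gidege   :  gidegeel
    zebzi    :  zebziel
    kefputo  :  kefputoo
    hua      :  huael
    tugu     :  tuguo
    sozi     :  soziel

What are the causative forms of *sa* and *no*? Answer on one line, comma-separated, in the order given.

sael, noo

The alternation tracks the last vowel of the stem — -o when the last vowel of the stem is a rounded vowel (*kefputo*, *tugu*); -el when the last vowel of the stem is an unrounded vowel (*gidege*, *zebzi*, *hua*, *sozi*).
*sa* — last vowel /a/ (an unrounded vowel) → -el → *sael*.
Since the last vowel of *no* is /o/ (a rounded vowel), it takes -o, giving *noo*.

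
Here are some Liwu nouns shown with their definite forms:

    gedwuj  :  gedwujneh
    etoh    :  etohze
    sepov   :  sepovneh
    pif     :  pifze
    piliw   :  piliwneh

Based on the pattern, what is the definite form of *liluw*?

The suffix is conditioned by the final consonant: -ze when the stem ends in a voiceless consonant (*etoh*, *pif*); -neh when the stem ends in a voiced consonant (*gedwuj*, *sepov*, *piliw*).
*liluw* — final consonant /w/ (voiced) → -neh → *liluwneh*.

liluwneh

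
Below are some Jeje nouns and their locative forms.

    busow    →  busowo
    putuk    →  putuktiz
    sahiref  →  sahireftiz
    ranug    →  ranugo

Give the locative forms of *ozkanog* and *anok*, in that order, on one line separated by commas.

The pattern is voicing of the final consonant: -tiz when the stem ends in a voiceless consonant (*putuk*, *sahiref*); -o when the stem ends in a voiced consonant (*busow*, *ranug*).
*ozkanog*: final consonant = /g/, voiced → -o → *ozkanogo*.
*anok*: final consonant = /k/, voiceless → -tiz → *anoktiz*.

ozkanogo, anoktiz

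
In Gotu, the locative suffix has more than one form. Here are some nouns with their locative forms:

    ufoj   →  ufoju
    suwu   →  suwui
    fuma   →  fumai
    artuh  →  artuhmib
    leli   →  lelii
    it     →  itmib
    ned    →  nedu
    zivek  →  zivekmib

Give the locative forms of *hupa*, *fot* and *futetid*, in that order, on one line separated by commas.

The alternation tracks the final sound of the stem — -mib when the stem ends in a voiceless consonant (*artuh*, *it*, *zivek*); -u when the stem ends in a voiced consonant (*ufoj*, *ned*); -i when the stem ends in a vowel (*suwu*, *fuma*, *leli*).
*hupa* — final sound /a/ (a vowel) → -i → *hupai*.
The final sound of *fot* is /t/, which is a voiceless consonant, so the suffix is -mib, giving *fotmib*.
Since the final sound of *futetid* is /d/ (a voiced consonant), it takes -u, giving *futetidu*.

hupai, fotmib, futetidu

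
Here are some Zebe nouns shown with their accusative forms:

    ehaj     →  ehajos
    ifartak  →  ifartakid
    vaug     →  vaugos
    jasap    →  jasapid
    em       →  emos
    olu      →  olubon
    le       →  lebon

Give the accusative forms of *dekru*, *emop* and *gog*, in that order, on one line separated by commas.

dekrubon, emopid, gogos

Looking at the final sound of each stem: -id when the stem ends in a voiceless consonant (*ifartak*, *jasap*); -os when the stem ends in a voiced consonant (*ehaj*, *vaug*, *em*); -bon when the stem ends in a vowel (*olu*, *le*).
*dekru* — final sound /u/ (a vowel) → -bon → *dekrubon*.
*emop*: final sound = /p/, a voiceless consonant → -id → *emopid*.
The final sound of *gog* is /g/, which is a voiced consonant, so the suffix is -os, giving *gogos*.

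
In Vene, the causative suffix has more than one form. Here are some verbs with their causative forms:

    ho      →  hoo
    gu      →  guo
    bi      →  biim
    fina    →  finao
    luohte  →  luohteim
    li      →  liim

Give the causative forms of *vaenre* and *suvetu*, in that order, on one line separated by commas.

vaenreim, suvetuo

The pattern is front/back vowel harmony: -im when the last vowel of the stem is a front vowel (*bi*, *luohte*, *li*); -o when the last vowel of the stem is a back vowel (*ho*, *gu*, *fina*).
*vaenre*: last vowel = /e/, a front vowel → -im → *vaenreim*.
Since the last vowel of *suvetu* is /u/ (a back vowel), it takes -o, giving *suvetuo*.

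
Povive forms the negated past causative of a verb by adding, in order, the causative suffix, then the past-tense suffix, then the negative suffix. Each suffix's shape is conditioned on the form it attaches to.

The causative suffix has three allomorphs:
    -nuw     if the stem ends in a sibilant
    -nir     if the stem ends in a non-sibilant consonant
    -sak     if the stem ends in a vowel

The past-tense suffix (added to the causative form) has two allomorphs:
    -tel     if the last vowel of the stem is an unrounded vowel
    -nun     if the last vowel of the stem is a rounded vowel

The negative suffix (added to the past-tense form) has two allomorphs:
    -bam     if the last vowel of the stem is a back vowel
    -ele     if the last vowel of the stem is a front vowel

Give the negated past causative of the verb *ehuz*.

ehuznuwnunbam

The final sound of *ehuz* is /z/, which is a sibilant, so the causative suffix is -nuw, giving *ehuznuw*.
The causative form *ehuznuw* — last vowel /u/ (a rounded vowel) → -nun → *ehuznuwnun*.
The last vowel of the past-tense form *ehuznuwnun* is /u/, which is a back vowel, so the negative suffix is -bam, giving *ehuznuwnunbam*.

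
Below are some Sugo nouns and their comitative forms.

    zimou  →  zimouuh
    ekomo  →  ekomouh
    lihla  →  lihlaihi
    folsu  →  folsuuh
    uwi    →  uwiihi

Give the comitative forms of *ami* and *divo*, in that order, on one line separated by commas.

Looking at the last vowel of each stem: -uh when the last vowel of the stem is a rounded vowel (*zimou*, *ekomo*, *folsu*); -ihi when the last vowel of the stem is an unrounded vowel (*lihla*, *uwi*).
Since the last vowel of *ami* is /i/ (an unrounded vowel), it takes -ihi, giving *amiihi*.
The last vowel of *divo* is /o/, which is a rounded vowel, so the suffix is -uh, giving *divouh*.

amiihi, divouh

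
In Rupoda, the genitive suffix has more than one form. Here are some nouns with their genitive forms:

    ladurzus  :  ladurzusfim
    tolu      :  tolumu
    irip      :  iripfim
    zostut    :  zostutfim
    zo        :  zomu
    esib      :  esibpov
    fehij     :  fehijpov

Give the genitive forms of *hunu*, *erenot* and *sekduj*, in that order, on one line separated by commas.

Looking at the final sound of each stem: -fim when the stem ends in a voiceless consonant (*ladurzus*, *irip*, *zostut*); -pov when the stem ends in a voiced consonant (*esib*, *fehij*); -mu when the stem ends in a vowel (*tolu*, *zo*).
*hunu*: final sound = /u/, a vowel → -mu → *hunumu*.
*erenot* — final sound /t/ (a voiceless consonant) → -fim → *erenotfim*.
*sekduj* — final sound /j/ (a voiced consonant) → -pov → *sekdujpov*.

hunumu, erenotfim, sekdujpov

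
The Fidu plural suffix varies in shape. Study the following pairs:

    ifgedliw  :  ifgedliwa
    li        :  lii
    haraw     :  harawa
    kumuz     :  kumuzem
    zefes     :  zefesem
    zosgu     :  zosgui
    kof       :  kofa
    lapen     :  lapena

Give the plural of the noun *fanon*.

The alternation tracks the final sound of the stem — -em when the stem ends in a sibilant (*kumuz*, *zefes*); -a when the stem ends in a non-sibilant consonant (*ifgedliw*, *haraw*, *kof*, *lapen*); -i when the stem ends in a vowel (*li*, *zosgu*).
Since the final sound of *fanon* is /n/ (a non-sibilant consonant), it takes -a, giving *fanona*.

fanona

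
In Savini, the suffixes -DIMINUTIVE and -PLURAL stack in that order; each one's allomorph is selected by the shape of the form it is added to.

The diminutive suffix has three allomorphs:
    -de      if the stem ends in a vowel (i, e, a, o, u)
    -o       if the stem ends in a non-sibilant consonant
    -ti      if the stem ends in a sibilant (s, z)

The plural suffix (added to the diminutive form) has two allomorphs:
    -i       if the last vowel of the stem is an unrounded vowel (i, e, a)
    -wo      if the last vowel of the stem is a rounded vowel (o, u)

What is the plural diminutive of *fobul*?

The final sound of *fobul* is /l/, which is a non-sibilant consonant, so the diminutive suffix is -o, giving *fobulo*.
Since the last vowel of the diminutive form *fobulo* is /o/ (a rounded vowel), it takes -wo, giving *fobulowo*.

fobulowo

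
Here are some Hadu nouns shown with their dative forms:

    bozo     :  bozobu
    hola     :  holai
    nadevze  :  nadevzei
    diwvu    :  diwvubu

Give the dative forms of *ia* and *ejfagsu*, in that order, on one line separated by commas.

The suffix is conditioned by the last vowel: -bu when the last vowel of the stem is a rounded vowel (*bozo*, *diwvu*); -i when the last vowel of the stem is an unrounded vowel (*hola*, *nadevze*).
Since the last vowel of *ia* is /a/ (an unrounded vowel), it takes -i, giving *iai*.
*ejfagsu*: last vowel = /u/, a rounded vowel → -bu → *ejfagsubu*.

iai, ejfagsubu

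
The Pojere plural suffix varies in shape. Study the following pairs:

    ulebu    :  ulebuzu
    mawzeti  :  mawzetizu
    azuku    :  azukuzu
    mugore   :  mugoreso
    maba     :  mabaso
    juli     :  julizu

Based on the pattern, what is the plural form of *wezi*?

wezizu

The pattern is height harmony: -zu when the last vowel of the stem is a high vowel (*ulebu*, *mawzeti*, *azuku*, *juli*); -so when the last vowel of the stem is a non-high vowel (*mugore*, *maba*).
The last vowel of *wezi* is /i/, which is a high vowel, so the suffix is -zu, giving *wezizu*.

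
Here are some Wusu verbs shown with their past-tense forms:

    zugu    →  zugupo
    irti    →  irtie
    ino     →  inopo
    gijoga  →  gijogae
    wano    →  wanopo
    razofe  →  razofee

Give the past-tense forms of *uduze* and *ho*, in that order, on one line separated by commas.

uduzee, hopo

The pattern is rounding harmony: -po when the last vowel of the stem is a rounded vowel (*zugu*, *ino*, *wano*); -e when the last vowel of the stem is an unrounded vowel (*irti*, *gijoga*, *razofe*).
*uduze*: last vowel = /e/, an unrounded vowel → -e → *uduzee*.
*ho* — last vowel /o/ (a rounded vowel) → -po → *hopo*.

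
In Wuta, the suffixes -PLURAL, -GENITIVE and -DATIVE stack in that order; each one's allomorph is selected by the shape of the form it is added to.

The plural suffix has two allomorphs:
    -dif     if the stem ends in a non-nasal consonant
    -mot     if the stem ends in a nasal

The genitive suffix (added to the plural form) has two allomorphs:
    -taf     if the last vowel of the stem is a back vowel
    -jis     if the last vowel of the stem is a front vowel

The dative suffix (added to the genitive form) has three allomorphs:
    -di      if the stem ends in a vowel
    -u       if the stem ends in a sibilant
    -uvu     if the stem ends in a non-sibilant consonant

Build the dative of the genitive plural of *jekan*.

jekanmottafuvu

The final consonant of *jekan* is /n/, which is a nasal, so the plural suffix is -mot, giving *jekanmot*.
The last vowel of the plural form *jekanmot* is /o/, which is a back vowel, so the genitive suffix is -taf, giving *jekanmottaf*.
Since the final sound of the genitive form *jekanmottaf* is /f/ (a non-sibilant consonant), it takes -uvu, giving *jekanmottafuvu*.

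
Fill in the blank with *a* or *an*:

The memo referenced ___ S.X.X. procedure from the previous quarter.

an

The indefinite article is chosen by the initial *sound* of the following word, not its spelling.
The initialism *S.X.X.* is read letter by letter; the first letter, S, is pronounced /ɛs/, which begins with a vowel sound.
So the article is *an*: The memo referenced an S.X.X. procedure from the previous quarter.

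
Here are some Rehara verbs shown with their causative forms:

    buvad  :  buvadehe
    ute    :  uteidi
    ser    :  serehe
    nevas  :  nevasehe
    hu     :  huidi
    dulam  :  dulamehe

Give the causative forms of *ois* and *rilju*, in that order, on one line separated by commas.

Looking at the final sound of each stem: -ehe when the stem ends in a consonant (*buvad*, *ser*, *nevas*, *dulam*); -idi when the stem ends in a vowel (*ute*, *hu*).
Since the final sound of *ois* is /s/ (a consonant), it takes -ehe, giving *oisehe*.
Since the final sound of *rilju* is /u/ (a vowel), it takes -idi, giving *riljuidi*.

oisehe, riljuidi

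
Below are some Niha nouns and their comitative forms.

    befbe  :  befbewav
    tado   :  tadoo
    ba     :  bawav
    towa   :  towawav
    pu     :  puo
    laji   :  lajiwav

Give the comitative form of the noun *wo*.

The alternation tracks the last vowel of the stem — -o when the last vowel of the stem is a rounded vowel (*tado*, *pu*); -wav when the last vowel of the stem is an unrounded vowel (*befbe*, *ba*, *towa*, *laji*).
*wo*: last vowel = /o/, a rounded vowel → -o → *woo*.

woo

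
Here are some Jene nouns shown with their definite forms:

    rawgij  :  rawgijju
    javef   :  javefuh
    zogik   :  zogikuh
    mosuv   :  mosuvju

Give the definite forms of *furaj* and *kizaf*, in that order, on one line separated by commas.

The suffix is conditioned by the final consonant: -uh when the stem ends in a voiceless consonant (*javef*, *zogik*); -ju when the stem ends in a voiced consonant (*rawgij*, *mosuv*).
*furaj* — final consonant /j/ (voiced) → -ju → *furajju*.
*kizaf*: final consonant = /f/, voiceless → -uh → *kizafuh*.

furajju, kizafuh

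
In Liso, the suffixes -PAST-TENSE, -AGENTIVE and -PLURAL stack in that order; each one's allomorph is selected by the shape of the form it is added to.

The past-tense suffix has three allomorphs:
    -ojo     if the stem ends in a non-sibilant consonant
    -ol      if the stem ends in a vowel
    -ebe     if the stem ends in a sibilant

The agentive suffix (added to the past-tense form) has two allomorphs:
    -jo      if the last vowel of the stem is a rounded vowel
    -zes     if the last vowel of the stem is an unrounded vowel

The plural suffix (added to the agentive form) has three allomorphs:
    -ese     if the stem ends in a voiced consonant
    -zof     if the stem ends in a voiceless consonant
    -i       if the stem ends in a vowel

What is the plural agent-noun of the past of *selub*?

selubojojoi

The final sound of *selub* is /b/, which is a non-sibilant consonant, so the past-tense suffix is -ojo, giving *selubojo*.
The past-tense form *selubojo*: last vowel = /o/, a rounded vowel → -jo → *selubojojo*.
The agentive form *selubojojo* — final sound /o/ (a vowel) → -i → *selubojojoi*.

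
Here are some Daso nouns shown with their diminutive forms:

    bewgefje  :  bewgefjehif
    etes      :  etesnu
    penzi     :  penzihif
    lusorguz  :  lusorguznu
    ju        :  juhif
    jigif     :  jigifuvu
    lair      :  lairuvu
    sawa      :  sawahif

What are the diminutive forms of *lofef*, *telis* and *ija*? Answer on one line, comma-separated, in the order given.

lofefuvu, telisnu, ijahif

The suffix is conditioned by the final sound: -nu when the stem ends in a sibilant (*etes*, *lusorguz*); -uvu when the stem ends in a non-sibilant consonant (*jigif*, *lair*); -hif when the stem ends in a vowel (*bewgefje*, *penzi*, *ju*, *sawa*).
Since the final sound of *lofef* is /f/ (a non-sibilant consonant), it takes -uvu, giving *lofefuvu*.
Since the final sound of *telis* is /s/ (a sibilant), it takes -nu, giving *telisnu*.
Since the final sound of *ija* is /a/ (a vowel), it takes -hif, giving *ijahif*.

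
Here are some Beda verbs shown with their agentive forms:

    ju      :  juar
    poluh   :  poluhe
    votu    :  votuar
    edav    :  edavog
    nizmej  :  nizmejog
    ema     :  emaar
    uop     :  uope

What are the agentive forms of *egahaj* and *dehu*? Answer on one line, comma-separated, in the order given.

The suffix is conditioned by the final sound: -e when the stem ends in a voiceless consonant (*poluh*, *uop*); -og when the stem ends in a voiced consonant (*edav*, *nizmej*); -ar when the stem ends in a vowel (*ju*, *votu*, *ema*).
The final sound of *egahaj* is /j/, which is a voiced consonant, so the suffix is -og, giving *egahajog*.
*dehu*: final sound = /u/, a vowel → -ar → *dehuar*.

egahajog, dehuar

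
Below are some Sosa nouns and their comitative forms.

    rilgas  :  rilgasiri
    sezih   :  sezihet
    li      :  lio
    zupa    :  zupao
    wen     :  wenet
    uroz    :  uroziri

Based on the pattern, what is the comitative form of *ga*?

gao

The suffix is conditioned by the final sound: -iri when the stem ends in a sibilant (*rilgas*, *uroz*); -et when the stem ends in a non-sibilant consonant (*sezih*, *wen*); -o when the stem ends in a vowel (*li*, *zupa*).
Since the final sound of *ga* is /a/ (a vowel), it takes -o, giving *gao*.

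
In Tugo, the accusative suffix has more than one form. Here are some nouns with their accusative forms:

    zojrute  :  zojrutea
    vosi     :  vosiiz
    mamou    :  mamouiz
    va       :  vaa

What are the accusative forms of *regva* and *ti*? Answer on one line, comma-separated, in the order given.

The suffix is conditioned by the last vowel: -iz when the last vowel of the stem is a high vowel (*vosi*, *mamou*); -a when the last vowel of the stem is a non-high vowel (*zojrute*, *va*).
*regva* — last vowel /a/ (a non-high vowel) → -a → *regvaa*.
Since the last vowel of *ti* is /i/ (a high vowel), it takes -iz, giving *tiiz*.

regvaa, tiiz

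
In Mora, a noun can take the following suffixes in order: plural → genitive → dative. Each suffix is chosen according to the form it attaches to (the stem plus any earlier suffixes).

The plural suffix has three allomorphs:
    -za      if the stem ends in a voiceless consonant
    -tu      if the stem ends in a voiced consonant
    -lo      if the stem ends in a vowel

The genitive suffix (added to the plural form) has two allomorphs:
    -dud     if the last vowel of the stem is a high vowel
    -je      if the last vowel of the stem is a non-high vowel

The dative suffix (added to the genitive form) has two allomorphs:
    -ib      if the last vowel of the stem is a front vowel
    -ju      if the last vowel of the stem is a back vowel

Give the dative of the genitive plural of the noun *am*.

The final sound of *am* is /m/, which is a voiced consonant, so the plural suffix is -tu, giving *amtu*.
The plural form *amtu* — last vowel /u/ (a high vowel) → -dud → *amtudud*.
The genitive form *amtudud*: last vowel = /u/, a back vowel → -ju → *amtududju*.

amtududju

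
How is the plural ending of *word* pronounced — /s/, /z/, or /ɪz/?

The stem *word* ends in a voiced non-sibilant sound.
The plural suffix surfaces as /ɪz/ after sibilants, /s/ after other voiceless consonants, and /z/ after other voiced sounds.
So the plural -s on *word* is pronounced /z/.

/z/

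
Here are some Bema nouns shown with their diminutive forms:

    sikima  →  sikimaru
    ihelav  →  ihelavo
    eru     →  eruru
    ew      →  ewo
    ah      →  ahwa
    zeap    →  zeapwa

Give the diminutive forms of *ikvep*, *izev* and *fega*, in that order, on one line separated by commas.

ikvepwa, izevo, fegaru

The alternation tracks the final sound of the stem — -wa when the stem ends in a voiceless consonant (*ah*, *zeap*); -o when the stem ends in a voiced consonant (*ihelav*, *ew*); -ru when the stem ends in a vowel (*sikima*, *eru*).
*ikvep*: final sound = /p/, a voiceless consonant → -wa → *ikvepwa*.
*izev*: final sound = /v/, a voiced consonant → -o → *izevo*.
*fega* — final sound /a/ (a vowel) → -ru → *fegaru*.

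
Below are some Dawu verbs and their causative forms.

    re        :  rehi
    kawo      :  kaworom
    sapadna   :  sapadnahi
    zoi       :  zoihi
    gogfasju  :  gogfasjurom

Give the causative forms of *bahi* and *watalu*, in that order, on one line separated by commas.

bahihi, watalurom

Looking at the last vowel of each stem: -rom when the last vowel of the stem is a rounded vowel (*kawo*, *gogfasju*); -hi when the last vowel of the stem is an unrounded vowel (*re*, *sapadna*, *zoi*).
The last vowel of *bahi* is /i/, which is an unrounded vowel, so the suffix is -hi, giving *bahihi*.
*watalu* — last vowel /u/ (a rounded vowel) → -rom → *watalurom*.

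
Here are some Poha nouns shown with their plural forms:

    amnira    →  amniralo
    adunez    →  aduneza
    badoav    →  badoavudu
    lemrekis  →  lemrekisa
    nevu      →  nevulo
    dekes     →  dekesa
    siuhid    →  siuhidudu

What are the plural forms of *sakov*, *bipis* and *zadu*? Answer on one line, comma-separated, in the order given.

sakovudu, bipisa, zadulo

Looking at the final sound of each stem: -a when the stem ends in a sibilant (*adunez*, *lemrekis*, *dekes*); -udu when the stem ends in a non-sibilant consonant (*badoav*, *siuhid*); -lo when the stem ends in a vowel (*amnira*, *nevu*).
The final sound of *sakov* is /v/, which is a non-sibilant consonant, so the suffix is -udu, giving *sakovudu*.
*bipis*: final sound = /s/, a sibilant → -a → *bipisa*.
The final sound of *zadu* is /u/, which is a vowel, so the suffix is -lo, giving *zadulo*.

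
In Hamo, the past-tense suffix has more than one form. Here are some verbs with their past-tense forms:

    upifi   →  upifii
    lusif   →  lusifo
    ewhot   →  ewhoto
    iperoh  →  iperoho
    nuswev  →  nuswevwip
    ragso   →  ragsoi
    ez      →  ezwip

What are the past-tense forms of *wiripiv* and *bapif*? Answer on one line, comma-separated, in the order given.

The pattern is voicing of the final sound: -o when the stem ends in a voiceless consonant (*lusif*, *ewhot*, *iperoh*); -wip when the stem ends in a voiced consonant (*nuswev*, *ez*); -i when the stem ends in a vowel (*upifi*, *ragso*).
Since the final sound of *wiripiv* is /v/ (a voiced consonant), it takes -wip, giving *wiripivwip*.
*bapif* — final sound /f/ (a voiceless consonant) → -o → *bapifo*.

wiripivwip, bapifo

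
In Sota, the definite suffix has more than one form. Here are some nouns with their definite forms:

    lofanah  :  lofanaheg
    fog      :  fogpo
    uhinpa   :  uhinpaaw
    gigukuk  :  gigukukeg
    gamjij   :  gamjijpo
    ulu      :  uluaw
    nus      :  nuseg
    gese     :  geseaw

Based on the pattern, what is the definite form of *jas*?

jaseg

The suffix is conditioned by the final sound: -eg when the stem ends in a voiceless consonant (*lofanah*, *gigukuk*, *nus*); -po when the stem ends in a voiced consonant (*fog*, *gamjij*); -aw when the stem ends in a vowel (*uhinpa*, *ulu*, *gese*).
*jas*: final sound = /s/, a voiceless consonant → -eg → *jaseg*.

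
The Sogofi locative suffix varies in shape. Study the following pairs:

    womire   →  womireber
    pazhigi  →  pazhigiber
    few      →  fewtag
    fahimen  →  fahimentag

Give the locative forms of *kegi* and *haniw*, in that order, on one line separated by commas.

kegiber, haniwtag

The pattern is consonant vs. vowel: -tag when the stem ends in a consonant (*few*, *fahimen*); -ber when the stem ends in a vowel (*womire*, *pazhigi*).
Since the final sound of *kegi* is /i/ (a vowel), it takes -ber, giving *kegiber*.
*haniw*: final sound = /w/, a consonant → -tag → *haniwtag*.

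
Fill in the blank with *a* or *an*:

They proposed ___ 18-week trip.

The indefinite article is chosen by the initial *sound* of the following word, not its spelling.
The number *18* is spoken "eighteen", beginning with /ˌeɪˈtiːn/ — a vowel sound.
So the article is *an*: They proposed an 18-week trip.

an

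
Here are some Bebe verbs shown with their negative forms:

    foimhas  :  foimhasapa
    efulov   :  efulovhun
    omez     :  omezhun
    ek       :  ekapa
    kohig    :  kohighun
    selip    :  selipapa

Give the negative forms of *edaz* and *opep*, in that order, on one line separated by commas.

edazhun, opepapa

The pattern is voicing of the final consonant: -apa when the stem ends in a voiceless consonant (*foimhas*, *ek*, *selip*); -hun when the stem ends in a voiced consonant (*efulov*, *omez*, *kohig*).
Since the final consonant of *edaz* is /z/ (voiced), it takes -hun, giving *edazhun*.
*opep*: final consonant = /p/, voiceless → -apa → *opepapa*.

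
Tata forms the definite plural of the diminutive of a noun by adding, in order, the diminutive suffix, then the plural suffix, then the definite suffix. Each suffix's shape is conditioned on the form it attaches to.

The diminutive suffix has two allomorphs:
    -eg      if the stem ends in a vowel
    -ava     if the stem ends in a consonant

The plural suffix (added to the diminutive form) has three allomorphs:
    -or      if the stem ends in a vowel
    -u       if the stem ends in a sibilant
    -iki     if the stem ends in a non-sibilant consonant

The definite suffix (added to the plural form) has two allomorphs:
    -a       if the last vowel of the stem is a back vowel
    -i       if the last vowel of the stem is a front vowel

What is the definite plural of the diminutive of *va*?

The final sound of *va* is /a/, which is a vowel, so the diminutive suffix is -eg, giving *vaeg*.
The final sound of the diminutive form *vaeg* is /g/, which is a non-sibilant consonant, so the plural suffix is -iki, giving *vaegiki*.
The last vowel of the plural form *vaegiki* is /i/, which is a front vowel, so the definite suffix is -i, giving *vaegikii*.

vaegikii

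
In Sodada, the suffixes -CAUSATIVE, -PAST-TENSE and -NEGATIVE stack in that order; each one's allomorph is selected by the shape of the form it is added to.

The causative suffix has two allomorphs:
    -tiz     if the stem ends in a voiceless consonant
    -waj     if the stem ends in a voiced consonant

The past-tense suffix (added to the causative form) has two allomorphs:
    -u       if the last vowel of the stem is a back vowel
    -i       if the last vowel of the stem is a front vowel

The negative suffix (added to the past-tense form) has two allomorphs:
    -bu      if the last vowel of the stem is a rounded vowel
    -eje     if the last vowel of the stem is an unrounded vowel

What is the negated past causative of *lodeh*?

lodehtizieje

*lodeh*: final consonant = /h/, voiceless → -tiz → *lodehtiz*.
The causative form *lodehtiz* — last vowel /i/ (a front vowel) → -i → *lodehtizi*.
The past-tense form *lodehtizi*: last vowel = /i/, an unrounded vowel → -eje → *lodehtizieje*.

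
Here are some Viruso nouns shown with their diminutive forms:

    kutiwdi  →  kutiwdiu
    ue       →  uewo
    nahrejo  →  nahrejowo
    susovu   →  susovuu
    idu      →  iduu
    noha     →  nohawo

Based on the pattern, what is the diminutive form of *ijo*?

The pattern is height harmony: -u when the last vowel of the stem is a high vowel (*kutiwdi*, *susovu*, *idu*); -wo when the last vowel of the stem is a non-high vowel (*ue*, *nahrejo*, *noha*).
The last vowel of *ijo* is /o/, which is a non-high vowel, so the suffix is -wo, giving *ijowo*.

ijowo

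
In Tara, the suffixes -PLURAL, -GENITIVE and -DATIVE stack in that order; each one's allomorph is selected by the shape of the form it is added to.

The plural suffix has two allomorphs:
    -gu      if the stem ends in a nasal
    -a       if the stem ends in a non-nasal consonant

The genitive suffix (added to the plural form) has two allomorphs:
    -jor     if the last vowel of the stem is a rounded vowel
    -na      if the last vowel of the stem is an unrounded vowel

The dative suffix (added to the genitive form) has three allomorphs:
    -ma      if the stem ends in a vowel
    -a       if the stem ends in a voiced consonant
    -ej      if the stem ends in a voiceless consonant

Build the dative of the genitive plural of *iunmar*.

iunmaranama

*iunmar*: final consonant = /r/, non-nasal → -a → *iunmara*.
Since the last vowel of the plural form *iunmara* is /a/ (an unrounded vowel), it takes -na, giving *iunmarana*.
The genitive form *iunmarana* — final sound /a/ (a vowel) → -ma → *iunmaranama*.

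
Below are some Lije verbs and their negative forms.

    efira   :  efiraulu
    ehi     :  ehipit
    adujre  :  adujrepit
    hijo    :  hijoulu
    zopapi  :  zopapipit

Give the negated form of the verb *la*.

The pattern is front/back vowel harmony: -pit when the last vowel of the stem is a front vowel (*ehi*, *adujre*, *zopapi*); -ulu when the last vowel of the stem is a back vowel (*efira*, *hijo*).
Since the last vowel of *la* is /a/ (a back vowel), it takes -ulu, giving *laulu*.

laulu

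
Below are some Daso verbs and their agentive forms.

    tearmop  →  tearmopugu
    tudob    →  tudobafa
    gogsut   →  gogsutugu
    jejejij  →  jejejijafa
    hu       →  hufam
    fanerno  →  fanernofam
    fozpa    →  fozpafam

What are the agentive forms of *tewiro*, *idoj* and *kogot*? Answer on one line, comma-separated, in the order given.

tewirofam, idojafa, kogotugu

Looking at the final sound of each stem: -ugu when the stem ends in a voiceless consonant (*tearmop*, *gogsut*); -afa when the stem ends in a voiced consonant (*tudob*, *jejejij*); -fam when the stem ends in a vowel (*hu*, *fanerno*, *fozpa*).
The final sound of *tewiro* is /o/, which is a vowel, so the suffix is -fam, giving *tewirofam*.
The final sound of *idoj* is /j/, which is a voiced consonant, so the suffix is -afa, giving *idojafa*.
Since the final sound of *kogot* is /t/ (a voiceless consonant), it takes -ugu, giving *kogotugu*.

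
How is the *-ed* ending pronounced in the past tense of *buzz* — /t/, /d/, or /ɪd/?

/d/

The stem *buzz* ends in a voiced sound other than /d/.
The -ed suffix is realized as /ɪd/ after /t, d/; as /t/ after other voiceless consonants; and as /d/ after other voiced sounds.
So -ed on *buzz* is pronounced /d/.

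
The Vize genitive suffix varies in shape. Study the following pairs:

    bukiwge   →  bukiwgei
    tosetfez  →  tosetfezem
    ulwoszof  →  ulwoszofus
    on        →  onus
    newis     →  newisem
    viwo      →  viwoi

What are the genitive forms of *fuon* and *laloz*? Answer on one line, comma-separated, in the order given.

The pattern is sibilance of the final sound: -em when the stem ends in a sibilant (*tosetfez*, *newis*); -us when the stem ends in a non-sibilant consonant (*ulwoszof*, *on*); -i when the stem ends in a vowel (*bukiwge*, *viwo*).
*fuon* — final sound /n/ (a non-sibilant consonant) → -us → *fuonus*.
Since the final sound of *laloz* is /z/ (a sibilant), it takes -em, giving *lalozem*.

fuonus, lalozem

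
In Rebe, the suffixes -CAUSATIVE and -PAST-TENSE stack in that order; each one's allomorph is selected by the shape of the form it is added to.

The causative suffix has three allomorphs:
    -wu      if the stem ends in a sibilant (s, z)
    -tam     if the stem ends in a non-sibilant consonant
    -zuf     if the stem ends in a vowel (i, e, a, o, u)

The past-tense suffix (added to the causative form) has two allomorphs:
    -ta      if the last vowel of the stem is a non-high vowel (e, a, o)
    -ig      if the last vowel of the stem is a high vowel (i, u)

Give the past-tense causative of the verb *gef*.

geftamta

The final sound of *gef* is /f/, which is a non-sibilant consonant, so the causative suffix is -tam, giving *geftam*.
Since the last vowel of the causative form *geftam* is /a/ (a non-high vowel), it takes -ta, giving *geftamta*.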